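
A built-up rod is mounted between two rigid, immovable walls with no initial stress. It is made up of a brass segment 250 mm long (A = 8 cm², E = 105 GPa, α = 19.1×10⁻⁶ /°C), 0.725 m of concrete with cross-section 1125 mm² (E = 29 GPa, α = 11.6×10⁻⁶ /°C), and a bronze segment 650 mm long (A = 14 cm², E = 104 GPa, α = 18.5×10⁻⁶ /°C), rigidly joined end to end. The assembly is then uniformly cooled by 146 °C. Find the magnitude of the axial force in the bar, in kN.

Free thermal contraction of the whole bar: Σ αᵢΔT Lᵢ = 19.1×10⁻⁶×146×250 + 11.6×10⁻⁶×146×725 + 18.5×10⁻⁶×146×650 = 3.681 mm.
The walls prevent any net length change, so an axial force P (same in every segment) develops. Compatibility: P · Σ Lᵢ/(AᵢEᵢ) = δ_free.
The series flexibility is Σ Lᵢ/(AᵢEᵢ) = 250/(800×105×10³) + 725/(1125×29×10³) + 650/(1400×104×10³) = 2.966×10⁻⁵ mm/N.
Hence P = δ_free / Σ(L/AE) = 3.681/2.966×10⁻⁵ = 124.1 kN (tensile).

P ≈ 124 kN (tensile)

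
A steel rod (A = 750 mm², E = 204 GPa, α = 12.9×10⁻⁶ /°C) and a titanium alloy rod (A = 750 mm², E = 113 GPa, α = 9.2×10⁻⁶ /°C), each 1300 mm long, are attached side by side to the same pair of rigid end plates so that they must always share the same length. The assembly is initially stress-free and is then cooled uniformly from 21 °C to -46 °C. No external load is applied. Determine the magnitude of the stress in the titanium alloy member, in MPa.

The steel has the larger α, so on cooling it would change length more than the titanium alloy if both were free. The rigid plates force a common final length, so the steel is put into tension and the titanium alloy into compression, with equal and opposite forces P (no external load).
Compatibility of the two members (thermal + elastic change equal): (α₁ − α₂)ΔT = P·[1/(A₁E₁) + 1/(A₂E₂)].
|α₁ − α₂|·ΔT = 3.7×10⁻⁶ × 67 = 0.0002479.
1/(A₁E₁) + 1/(A₂E₂) = 1/(750×204×10³) + 1/(750×113×10³) = 1.834×10⁻⁸ N⁻¹.
So P = 0.0002479 / 1.834×10⁻⁸ = 13.52 kN.
σ_{titanium alloy} = P/A₂ = 13520/750 = 18.03 MPa, compressive.

σ ≈ 18 MPa (compressive)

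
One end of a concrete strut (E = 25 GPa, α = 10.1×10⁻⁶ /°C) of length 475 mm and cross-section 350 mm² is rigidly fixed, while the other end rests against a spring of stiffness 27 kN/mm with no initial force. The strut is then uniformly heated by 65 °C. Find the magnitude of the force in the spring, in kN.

P ≈ 3.41 kN

If the spring were absent the strut would lengthen by αΔT L = 10.1×10⁻⁶ × 65 × 475 = 0.3118 mm.
With a force P in the spring, the elastic change of the strut is PL/(AE) and that of the spring is P/k; compatibility requires their sum to equal δ_free.
So P = δ_free / [L/(AE) + 1/k] = 0.3118 / [ 475/(350×25×10³) + 1/(27×10³) ].
P = 0.3118 / 9.132×10⁻⁵ = 3415 N.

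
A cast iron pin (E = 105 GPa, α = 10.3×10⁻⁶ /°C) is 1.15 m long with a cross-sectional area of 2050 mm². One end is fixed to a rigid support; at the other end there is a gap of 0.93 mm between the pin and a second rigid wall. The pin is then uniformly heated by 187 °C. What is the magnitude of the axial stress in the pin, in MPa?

σ ≈ 117 MPa (compressive)

Unrestrained expansion: δ_free = αΔT L = 10.3×10⁻⁶ × 187 × 1150 = 2.215 mm.
The gap closes (δ_free > 0.93 mm) and the wall then resists a further 2.215 − 0.93 = 1.285 mm of expansion.
That suppressed elongation corresponds to σ = E·Δ/L = 105×10³ × 1.285/1150 = 117.3 MPa.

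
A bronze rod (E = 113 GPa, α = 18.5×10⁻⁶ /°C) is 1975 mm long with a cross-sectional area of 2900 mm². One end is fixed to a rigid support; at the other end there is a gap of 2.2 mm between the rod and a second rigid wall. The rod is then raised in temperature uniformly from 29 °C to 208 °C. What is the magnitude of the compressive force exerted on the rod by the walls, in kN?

P ≈ 720 kN

Unrestrained expansion: δ_free = αΔT L = 18.5×10⁻⁶ × 179 × 1975 = 6.54 mm.
This exceeds the 2.2 mm gap, so the wall pushes back. The portion of expansion that must be recovered elastically is δ_free − gap = 6.54 − 2.2 = 4.34 mm.
Compatibility: PL/(AE) = 4.34 mm, so σ = P/A = E × (4.34/1975) = 248.3 MPa.
Force on the wall = σA = 248.3 × 2900 mm² = 720.1 kN.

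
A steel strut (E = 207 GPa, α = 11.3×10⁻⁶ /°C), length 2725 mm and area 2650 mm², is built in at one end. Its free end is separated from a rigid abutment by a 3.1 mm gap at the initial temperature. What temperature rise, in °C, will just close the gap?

ΔT ≈ 101 °C

The gap closes when αΔT L = 3.1 mm, since the strut is still unstressed at that instant.
ΔT = 3.1 / (11.3×10⁻⁶ × 2725) = 100.7 °C.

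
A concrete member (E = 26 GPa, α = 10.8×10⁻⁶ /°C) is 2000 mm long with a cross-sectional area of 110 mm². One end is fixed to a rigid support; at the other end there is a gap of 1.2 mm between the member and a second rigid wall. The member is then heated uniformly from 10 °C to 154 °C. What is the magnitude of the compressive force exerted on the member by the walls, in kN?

Free thermal elongation = αΔT L = 10.8×10⁻⁶ × 144 × 2000 = 3.11 mm.
This exceeds the 1.2 mm gap, so the wall pushes back. The portion of expansion that must be recovered elastically is δ_free − gap = 3.11 − 1.2 = 1.91 mm.
So σ = E(δ_free − g)/L = 26×10³ × 1.91/2000 = 24.84 MPa.
Force on the wall = σA = 24.84 × 110 mm² = 2.732 kN.

P ≈ 2.73 kN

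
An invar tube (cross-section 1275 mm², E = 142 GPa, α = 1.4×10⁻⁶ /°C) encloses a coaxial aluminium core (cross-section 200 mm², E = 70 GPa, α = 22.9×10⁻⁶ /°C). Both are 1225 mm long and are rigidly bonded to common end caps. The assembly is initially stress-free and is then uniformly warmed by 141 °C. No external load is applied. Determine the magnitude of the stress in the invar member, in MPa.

σ ≈ 30.9 MPa (tensile)

Equilibrium of a rigid end plate with no external load gives equal and opposite internal forces ±P in the two members. Since α_{aluminium} > α_{invar}, heating drives the aluminium into compression and the invar into tension.
Compatibility of the two members (thermal + elastic change equal): (α₁ − α₂)ΔT = P·[1/(A₁E₁) + 1/(A₂E₂)].
|α₁ − α₂|·ΔT = 21.5×10⁻⁶ × 141 = 0.003031.
1/(A₁E₁) + 1/(A₂E₂) = 1/(1275×142×10³) + 1/(200×70×10³) = 7.695×10⁻⁸ N⁻¹.
P = 0.003031 / 7.695×10⁻⁸ = 39390 N = 39.39 kN.
σ_{invar} = P/A₁ = 39390/1275 = 30.9 MPa, tensile.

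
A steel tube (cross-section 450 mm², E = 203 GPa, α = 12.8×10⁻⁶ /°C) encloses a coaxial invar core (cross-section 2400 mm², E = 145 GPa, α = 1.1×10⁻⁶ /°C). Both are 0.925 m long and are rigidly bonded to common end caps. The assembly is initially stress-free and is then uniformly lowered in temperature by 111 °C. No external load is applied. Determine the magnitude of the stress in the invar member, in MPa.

Both members must finish at the same length. With the larger α, the steel tends to over-contract; the plates restrain it, putting the steel in tension and the invar in compression. With no external load the two internal forces are equal and opposite, magnitude P.
Compatibility of the two members (thermal + elastic change equal): (α₁ − α₂)ΔT = P·[1/(A₁E₁) + 1/(A₂E₂)].
|α₁ − α₂|·ΔT = 11.7×10⁻⁶ × 111 = 0.001299.
1/(A₁E₁) + 1/(A₂E₂) = 1/(450×203×10³) + 1/(2400×145×10³) = 1.382×10⁻⁸ N⁻¹.
So P = 0.001299 / 1.382×10⁻⁸ = 93.97 kN.
σ_{invar} = P/A₂ = 93970/2400 = 39.15 MPa, compressive.

σ ≈ 39.2 MPa (compressive)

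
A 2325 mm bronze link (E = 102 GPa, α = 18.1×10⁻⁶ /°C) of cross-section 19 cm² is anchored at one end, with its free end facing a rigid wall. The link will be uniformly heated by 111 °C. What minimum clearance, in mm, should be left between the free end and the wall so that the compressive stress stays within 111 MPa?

g ≈ 2.14 mm

Free expansion if unrestrained: δ_free = αΔT L = 18.1×10⁻⁶ × 111 × 2325 = 4.671 mm.
At the allowable stress the elastic shortening the wall may impose is σL/E = 111 × 2325 / (102×10³) = 2.53 mm.
So the gap has to take up the difference, g_min = δ_free − σL/E = 4.671 − 2.53 = 2.141 mm.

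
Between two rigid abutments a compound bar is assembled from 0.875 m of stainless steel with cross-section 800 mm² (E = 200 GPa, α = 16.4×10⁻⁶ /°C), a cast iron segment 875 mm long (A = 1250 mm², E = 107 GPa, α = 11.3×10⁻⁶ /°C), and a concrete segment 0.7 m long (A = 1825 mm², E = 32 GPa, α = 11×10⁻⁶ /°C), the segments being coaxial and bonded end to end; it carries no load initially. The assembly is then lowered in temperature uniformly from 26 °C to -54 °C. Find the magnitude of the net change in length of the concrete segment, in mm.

Free thermal contraction of the whole bar: Σ αᵢΔT Lᵢ = 16.4×10⁻⁶×80×875 + 11.3×10⁻⁶×80×875 + 11×10⁻⁶×80×700 = 2.555 mm.
The rigid supports impose zero overall length change; the single axial force P common to all segments must satisfy P Σ Lᵢ/(AᵢEᵢ) = δ_free.
Σ Lᵢ/(AᵢEᵢ) = 875/(800×200×10³) + 875/(1250×107×10³) + 700/(1825×32×10³) = 2.4×10⁻⁵ mm/N.
So P = 2.555 / 2.4×10⁻⁵ = 106.5 kN, tensile.
For the concrete segment, free thermal change = 11×10⁻⁶×80×700 = 0.616 mm and elastic change from P = 106500×700/(1825×32×10³) = 1.276 mm; these oppose, so the net change is 0.66 mm (segment lengthens).

|ΔL| ≈ 0.66 mm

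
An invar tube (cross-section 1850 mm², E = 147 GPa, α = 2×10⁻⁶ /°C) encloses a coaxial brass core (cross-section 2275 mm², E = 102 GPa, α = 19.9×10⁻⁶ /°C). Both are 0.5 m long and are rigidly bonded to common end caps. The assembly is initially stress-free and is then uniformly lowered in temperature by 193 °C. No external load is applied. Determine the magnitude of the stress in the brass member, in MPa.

σ ≈ 190 MPa (tensile)

Equilibrium of a rigid end plate with no external load gives equal and opposite internal forces ±P in the two members. Since α_{brass} > α_{invar}, cooling drives the brass into tension and the invar into compression.
Setting the final lengths equal and cancelling L: (α₁ − α₂)ΔT = P/(A₁E₁) + P/(A₂E₂).
|α₁ − α₂|·ΔT = 17.9×10⁻⁶ × 193 = 0.003455.
1/(A₁E₁) + 1/(A₂E₂) = 1/(1850×147×10³) + 1/(2275×102×10³) = 7.987×10⁻⁹ N⁻¹.
So P = 0.003455 / 7.987×10⁻⁹ = 432.6 kN.
σ_{brass} = P/A₂ = 432600/2275 = 190.1 MPa, tensile.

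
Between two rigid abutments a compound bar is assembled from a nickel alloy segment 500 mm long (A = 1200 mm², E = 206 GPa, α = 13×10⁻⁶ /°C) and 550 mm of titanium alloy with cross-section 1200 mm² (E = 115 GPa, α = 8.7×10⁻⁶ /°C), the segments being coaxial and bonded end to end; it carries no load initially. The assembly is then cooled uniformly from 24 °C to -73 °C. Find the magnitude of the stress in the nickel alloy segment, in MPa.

σ ≈ 152 MPa (tensile)

If the supports were absent, the total length change would be Σ αᵢΔT Lᵢ = 13×10⁻⁶×97×500 + 8.7×10⁻⁶×97×550 = 1.095 mm.
The rigid supports impose zero overall length change; the single axial force P common to all segments must satisfy P Σ Lᵢ/(AᵢEᵢ) = δ_free.
The series flexibility is Σ Lᵢ/(AᵢEᵢ) = 500/(1200×206×10³) + 550/(1200×115×10³) = 6.008×10⁻⁶ mm/N.
So P = 1.095 / 6.008×10⁻⁶ = 182.2 kN, tensile.
σ_{nickel alloy} = P / A = 182200 / 1200 = 151.8 MPa.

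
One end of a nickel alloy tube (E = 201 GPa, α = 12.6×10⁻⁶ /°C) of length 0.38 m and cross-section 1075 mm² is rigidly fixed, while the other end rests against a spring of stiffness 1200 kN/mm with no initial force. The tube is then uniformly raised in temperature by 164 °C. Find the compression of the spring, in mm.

The unrestrained thermal change is αΔT L = 12.6×10⁻⁶ × 164 × 380 = 0.7852 mm.
Let P be the compressive force at the spring. The tube shortens elastically by PL/(AE) and the spring compresses by P/k; together these equal δ_free.
P [ L/(AE) + 1/k ] = δ_free → P [ 380/(1075×201×10³) + 1/(1200×10³) ] = 0.7852.
P = 0.7852 / 2.592×10⁻⁶ = 302900 N.
Spring compression = P/k = 302900/(1200×10³) = 0.2525 mm.

δ ≈ 0.252 mm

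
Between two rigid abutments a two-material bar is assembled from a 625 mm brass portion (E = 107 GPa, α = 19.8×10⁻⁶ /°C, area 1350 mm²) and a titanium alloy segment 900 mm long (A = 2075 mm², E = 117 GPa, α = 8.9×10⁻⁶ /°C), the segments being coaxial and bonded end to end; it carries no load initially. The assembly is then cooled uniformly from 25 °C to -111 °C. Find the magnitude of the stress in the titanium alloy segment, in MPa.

σ ≈ 166 MPa (tensile)

If the supports were absent, the total length change would be Σ αᵢΔT Lᵢ = 19.8×10⁻⁶×136×625 + 8.9×10⁻⁶×136×900 = 2.772 mm.
Since the ends are fixed, an axial force P builds up, equal in every segment, with P · Σ Lᵢ/(AᵢEᵢ) = δ_free.
Σ Lᵢ/(AᵢEᵢ) = 625/(1350×107×10³) + 900/(2075×117×10³) = 8.034×10⁻⁶ mm/N.
Hence P = δ_free / Σ(L/AE) = 2.772/8.034×10⁻⁶ = 345.1 kN (tensile).
σ_{titanium alloy} = P / A = 345100 / 2075 = 166.3 MPa.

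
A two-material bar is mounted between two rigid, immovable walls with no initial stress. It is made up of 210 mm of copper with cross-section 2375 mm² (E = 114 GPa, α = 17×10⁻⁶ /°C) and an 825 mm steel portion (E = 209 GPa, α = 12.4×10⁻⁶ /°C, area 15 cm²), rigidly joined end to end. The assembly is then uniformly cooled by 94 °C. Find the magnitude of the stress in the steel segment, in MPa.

With the walls removed the bar would change length by δ_free = Σ αᵢΔT Lᵢ = 17×10⁻⁶×94×210 + 12.4×10⁻⁶×94×825 = 1.297 mm.
Since the ends are fixed, an axial force P builds up, equal in every segment, with P · Σ Lᵢ/(AᵢEᵢ) = δ_free.
The series flexibility is Σ Lᵢ/(AᵢEᵢ) = 210/(2375×114×10³) + 825/(1500×209×10³) = 3.407×10⁻⁶ mm/N.
So P = 1.297 / 3.407×10⁻⁶ = 380.7 kN, tensile.
σ_{steel} = P / A = 380700 / 1500 = 253.8 MPa.

σ ≈ 254 MPa (tensile)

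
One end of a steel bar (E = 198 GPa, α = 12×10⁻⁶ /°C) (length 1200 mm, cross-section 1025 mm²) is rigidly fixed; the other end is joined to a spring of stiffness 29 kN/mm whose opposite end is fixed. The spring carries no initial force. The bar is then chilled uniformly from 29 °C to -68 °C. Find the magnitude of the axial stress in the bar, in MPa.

Free thermal contraction: δ_free = αΔT L = 12×10⁻⁶ × 97 × 1200 = 1.397 mm.
With a force P in the spring, the elastic change of the bar is PL/(AE) and that of the spring is P/k; compatibility requires their sum to equal δ_free.
P [ L/(AE) + 1/k ] = δ_free → P [ 1200/(1025×198×10³) + 1/(29×10³) ] = 1.397.
P = 1.397 / 4.04×10⁻⁵ = 34580 N.
σ = P/A = 34580/1025 = 33.73 MPa.

σ ≈ 33.7 MPa (tensile)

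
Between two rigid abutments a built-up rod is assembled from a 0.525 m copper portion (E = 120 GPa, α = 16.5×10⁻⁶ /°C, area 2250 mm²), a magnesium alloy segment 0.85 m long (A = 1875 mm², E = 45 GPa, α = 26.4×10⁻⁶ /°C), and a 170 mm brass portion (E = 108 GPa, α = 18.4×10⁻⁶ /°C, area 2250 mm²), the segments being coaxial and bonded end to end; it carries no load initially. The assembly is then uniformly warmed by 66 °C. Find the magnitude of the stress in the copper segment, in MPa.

σ ≈ 79 MPa (compressive)

Free thermal expansion of the whole bar: Σ αᵢΔT Lᵢ = 16.5×10⁻⁶×66×525 + 26.4×10⁻⁶×66×850 + 18.4×10⁻⁶×66×170 = 2.259 mm.
Since the ends are fixed, an axial force P builds up, equal in every segment, with P · Σ Lᵢ/(AᵢEᵢ) = δ_free.
The series flexibility is Σ Lᵢ/(AᵢEᵢ) = 525/(2250×120×10³) + 850/(1875×45×10³) + 170/(2250×108×10³) = 1.272×10⁻⁵ mm/N.
So P = 2.259 / 1.272×10⁻⁵ = 177.6 kN, compressive.
σ_{copper} = P / A = 177600 / 2250 = 78.95 MPa.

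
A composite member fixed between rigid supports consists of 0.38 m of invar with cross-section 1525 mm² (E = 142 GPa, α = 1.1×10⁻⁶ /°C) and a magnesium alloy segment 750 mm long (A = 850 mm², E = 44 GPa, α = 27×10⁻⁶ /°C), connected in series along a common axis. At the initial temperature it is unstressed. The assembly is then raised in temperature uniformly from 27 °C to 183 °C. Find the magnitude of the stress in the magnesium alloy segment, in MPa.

If the supports were absent, the total length change would be Σ αᵢΔT Lᵢ = 1.1×10⁻⁶×156×380 + 27×10⁻⁶×156×750 = 3.224 mm.
Since the ends are fixed, an axial force P builds up, equal in every segment, with P · Σ Lᵢ/(AᵢEᵢ) = δ_free.
Σ Lᵢ/(AᵢEᵢ) = 380/(1525×142×10³) + 750/(850×44×10³) = 2.181×10⁻⁵ mm/N.
P = 3.224 / 2.181×10⁻⁵ = 147800 N = 147.8 kN, compressive.
σ_{magnesium alloy} = P / A = 147800 / 850 = 173.9 MPa.

σ ≈ 174 MPa (compressive)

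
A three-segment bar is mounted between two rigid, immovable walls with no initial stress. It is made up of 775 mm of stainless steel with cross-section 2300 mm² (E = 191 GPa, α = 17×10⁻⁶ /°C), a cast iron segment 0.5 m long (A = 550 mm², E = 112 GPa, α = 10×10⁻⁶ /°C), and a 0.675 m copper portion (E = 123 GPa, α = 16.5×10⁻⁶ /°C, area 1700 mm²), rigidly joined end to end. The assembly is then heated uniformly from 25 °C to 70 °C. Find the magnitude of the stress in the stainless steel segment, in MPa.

σ ≈ 43.7 MPa (compressive)

If the supports were absent, the total length change would be Σ αᵢΔT Lᵢ = 17×10⁻⁶×45×775 + 10×10⁻⁶×45×500 + 16.5×10⁻⁶×45×675 = 1.319 mm.
The rigid supports impose zero overall length change; the single axial force P common to all segments must satisfy P Σ Lᵢ/(AᵢEᵢ) = δ_free.
Σ Lᵢ/(AᵢEᵢ) = 775/(2300×191×10³) + 500/(550×112×10³) + 675/(1700×123×10³) = 1.311×10⁻⁵ mm/N.
P = 1.319 / 1.311×10⁻⁵ = 100600 N = 100.6 kN, compressive.
σ_{stainless steel} = P / A = 100600 / 2300 = 43.75 MPa.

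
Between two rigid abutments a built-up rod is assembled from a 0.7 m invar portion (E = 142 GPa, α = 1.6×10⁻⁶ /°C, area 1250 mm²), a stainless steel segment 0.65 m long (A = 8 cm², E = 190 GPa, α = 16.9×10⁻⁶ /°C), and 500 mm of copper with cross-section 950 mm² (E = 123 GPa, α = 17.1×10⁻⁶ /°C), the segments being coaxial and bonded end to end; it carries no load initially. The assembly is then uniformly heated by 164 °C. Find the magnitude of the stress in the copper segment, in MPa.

σ ≈ 285 MPa (compressive)

If the supports were absent, the total length change would be Σ αᵢΔT Lᵢ = 1.6×10⁻⁶×164×700 + 16.9×10⁻⁶×164×650 + 17.1×10⁻⁶×164×500 = 3.387 mm.
The walls prevent any net length change, so an axial force P (same in every segment) develops. Compatibility: P · Σ Lᵢ/(AᵢEᵢ) = δ_free.
The series flexibility is Σ Lᵢ/(AᵢEᵢ) = 700/(1250×142×10³) + 650/(800×190×10³) + 500/(950×123×10³) = 1.25×10⁻⁵ mm/N.
P = 3.387 / 1.25×10⁻⁵ = 271000 N = 271 kN, compressive.
σ_{copper} = P / A = 271000 / 950 = 285.3 MPa.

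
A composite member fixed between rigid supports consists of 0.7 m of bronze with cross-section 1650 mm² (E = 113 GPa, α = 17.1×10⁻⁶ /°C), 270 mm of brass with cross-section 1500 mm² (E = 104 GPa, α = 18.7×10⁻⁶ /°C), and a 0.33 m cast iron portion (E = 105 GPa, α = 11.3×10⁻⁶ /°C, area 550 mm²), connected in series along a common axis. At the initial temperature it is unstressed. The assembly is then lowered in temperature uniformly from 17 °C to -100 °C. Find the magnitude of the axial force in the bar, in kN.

P ≈ 217 kN (tensile)

With the walls removed the bar would change length by δ_free = Σ αᵢΔT Lᵢ = 17.1×10⁻⁶×117×700 + 18.7×10⁻⁶×117×270 + 11.3×10⁻⁶×117×330 = 2.428 mm.
The rigid supports impose zero overall length change; the single axial force P common to all segments must satisfy P Σ Lᵢ/(AᵢEᵢ) = δ_free.
The series flexibility is Σ Lᵢ/(AᵢEᵢ) = 700/(1650×113×10³) + 270/(1500×104×10³) + 330/(550×105×10³) = 1.12×10⁻⁵ mm/N.
Hence P = δ_free / Σ(L/AE) = 2.428/1.12×10⁻⁵ = 216.8 kN (tensile).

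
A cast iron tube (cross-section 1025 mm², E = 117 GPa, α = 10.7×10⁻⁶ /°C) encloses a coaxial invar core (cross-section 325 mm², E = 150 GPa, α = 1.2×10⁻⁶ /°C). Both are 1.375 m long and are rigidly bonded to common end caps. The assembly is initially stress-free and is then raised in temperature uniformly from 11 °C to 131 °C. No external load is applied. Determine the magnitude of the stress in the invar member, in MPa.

The cast iron has the larger α, so on heating it would change length more than the invar if both were free. The rigid plates force a common final length, so the cast iron is put into compression and the invar into tension, with equal and opposite forces P (no external load).
Equating the net (thermal + elastic) strains gives |α₁ − α₂|·ΔT = P·[1/(A₁E₁) + 1/(A₂E₂)].
|α₁ − α₂|·ΔT = 9.5×10⁻⁶ × 120 = 0.00114.
1/(A₁E₁) + 1/(A₂E₂) = 1/(1025×117×10³) + 1/(325×150×10³) = 2.885×10⁻⁸ N⁻¹.
P = 0.00114 / 2.885×10⁻⁸ = 39510 N = 39.51 kN.
σ_{invar} = P/A₂ = 39510/325 = 121.6 MPa, tensile.

σ ≈ 122 MPa (tensile)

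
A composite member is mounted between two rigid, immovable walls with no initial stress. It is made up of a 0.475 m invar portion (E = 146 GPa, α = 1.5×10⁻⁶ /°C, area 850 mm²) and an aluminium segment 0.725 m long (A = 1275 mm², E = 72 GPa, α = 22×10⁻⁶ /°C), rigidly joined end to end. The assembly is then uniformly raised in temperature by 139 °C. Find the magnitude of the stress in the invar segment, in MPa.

If the supports were absent, the total length change would be Σ αᵢΔT Lᵢ = 1.5×10⁻⁶×139×475 + 22×10⁻⁶×139×725 = 2.316 mm.
The rigid supports impose zero overall length change; the single axial force P common to all segments must satisfy P Σ Lᵢ/(AᵢEᵢ) = δ_free.
The series flexibility is Σ Lᵢ/(AᵢEᵢ) = 475/(850×146×10³) + 725/(1275×72×10³) = 1.173×10⁻⁵ mm/N.
So P = 2.316 / 1.173×10⁻⁵ = 197.5 kN, compressive.
σ_{invar} = P / A = 197500 / 850 = 232.4 MPa.

σ ≈ 232 MPa (compressive)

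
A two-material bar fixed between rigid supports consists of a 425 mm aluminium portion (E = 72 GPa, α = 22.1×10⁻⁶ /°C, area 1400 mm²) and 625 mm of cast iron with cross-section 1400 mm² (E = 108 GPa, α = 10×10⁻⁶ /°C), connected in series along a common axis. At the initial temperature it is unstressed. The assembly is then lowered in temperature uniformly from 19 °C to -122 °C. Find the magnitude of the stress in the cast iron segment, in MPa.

With the walls removed the bar would change length by δ_free = Σ αᵢΔT Lᵢ = 22.1×10⁻⁶×141×425 + 10×10⁻⁶×141×625 = 2.206 mm.
Since the ends are fixed, an axial force P builds up, equal in every segment, with P · Σ Lᵢ/(AᵢEᵢ) = δ_free.
Σ Lᵢ/(AᵢEᵢ) = 425/(1400×72×10³) + 625/(1400×108×10³) = 8.35×10⁻⁶ mm/N.
So P = 2.206 / 8.35×10⁻⁶ = 264.1 kN, tensile.
σ_{cast iron} = P / A = 264100 / 1400 = 188.7 MPa.

σ ≈ 189 MPa (tensile)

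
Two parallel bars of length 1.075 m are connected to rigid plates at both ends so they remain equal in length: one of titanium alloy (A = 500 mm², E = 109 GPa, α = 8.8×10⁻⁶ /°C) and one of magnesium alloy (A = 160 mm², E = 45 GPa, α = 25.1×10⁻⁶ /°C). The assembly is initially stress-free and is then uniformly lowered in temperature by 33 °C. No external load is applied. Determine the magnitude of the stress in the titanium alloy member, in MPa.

σ ≈ 6.84 MPa (compressive)

The magnesium alloy has the larger α, so on cooling it would change length more than the titanium alloy if both were free. The rigid plates force a common final length, so the magnesium alloy is put into tension and the titanium alloy into compression, with equal and opposite forces P (no external load).
Equating the net (thermal + elastic) strains gives |α₁ − α₂|·ΔT = P·[1/(A₁E₁) + 1/(A₂E₂)].
|α₁ − α₂|·ΔT = 16.3×10⁻⁶ × 33 = 0.0005379.
1/(A₁E₁) + 1/(A₂E₂) = 1/(500×109×10³) + 1/(160×45×10³) = 1.572×10⁻⁷ N⁻¹.
P = 0.0005379 / 1.572×10⁻⁷ = 3421 N = 3.421 kN.
σ_{titanium alloy} = P/A₁ = 3421/500 = 6.842 MPa, compressive.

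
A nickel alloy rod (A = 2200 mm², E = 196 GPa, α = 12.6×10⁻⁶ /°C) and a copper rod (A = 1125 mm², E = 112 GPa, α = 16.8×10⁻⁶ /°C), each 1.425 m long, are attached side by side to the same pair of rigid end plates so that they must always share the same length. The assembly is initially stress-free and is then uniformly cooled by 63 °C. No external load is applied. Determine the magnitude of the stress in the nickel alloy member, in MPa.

σ ≈ 11.7 MPa (compressive)

Both members must finish at the same length. With the larger α, the copper tends to over-contract; the plates restrain it, putting the copper in tension and the nickel alloy in compression. With no external load the two internal forces are equal and opposite, magnitude P.
Equating the net (thermal + elastic) strains gives |α₁ − α₂|·ΔT = P·[1/(A₁E₁) + 1/(A₂E₂)].
|α₁ − α₂|·ΔT = 4.2×10⁻⁶ × 63 = 0.0002646.
1/(A₁E₁) + 1/(A₂E₂) = 1/(2200×196×10³) + 1/(1125×112×10³) = 1.026×10⁻⁸ N⁻¹.
P = 0.0002646 / 1.026×10⁻⁸ = 25800 N = 25.8 kN.
σ_{nickel alloy} = P/A₁ = 25800/2200 = 11.73 MPa, compressive.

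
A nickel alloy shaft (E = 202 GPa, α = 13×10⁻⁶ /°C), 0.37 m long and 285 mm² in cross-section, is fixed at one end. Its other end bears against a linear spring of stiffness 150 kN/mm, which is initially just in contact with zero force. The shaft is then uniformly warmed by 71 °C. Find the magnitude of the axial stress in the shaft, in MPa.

Free thermal expansion: δ_free = αΔT L = 13×10⁻⁶ × 71 × 370 = 0.3415 mm.
With a force P in the spring, the elastic change of the shaft is PL/(AE) and that of the spring is P/k; compatibility requires their sum to equal δ_free.
P [ L/(AE) + 1/k ] = δ_free → P [ 370/(285×202×10³) + 1/(150×10³) ] = 0.3415.
P = 0.3415 / 1.309×10⁻⁵ = 26080 N.
σ = P/A = 26080/285 = 91.52 MPa.

σ ≈ 91.5 MPa (compressive)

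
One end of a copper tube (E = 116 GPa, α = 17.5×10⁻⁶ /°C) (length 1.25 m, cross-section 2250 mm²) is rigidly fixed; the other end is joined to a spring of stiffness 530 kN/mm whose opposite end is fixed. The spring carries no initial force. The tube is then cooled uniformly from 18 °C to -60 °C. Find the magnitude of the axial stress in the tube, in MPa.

If the spring were absent the tube would shorten by αΔT L = 17.5×10⁻⁶ × 78 × 1250 = 1.706 mm.
Let P be the tensile force in the spring. The tube extends elastically by PL/(AE) and the spring stretches by P/k; together these equal δ_free.
So P = δ_free / [L/(AE) + 1/k] = 1.706 / [ 1250/(2250×116×10³) + 1/(530×10³) ].
P = 1.706 / 6.676×10⁻⁶ = 255600 N.
σ = P/A = 255600/2250 = 113.6 MPa.

σ ≈ 114 MPa (tensile)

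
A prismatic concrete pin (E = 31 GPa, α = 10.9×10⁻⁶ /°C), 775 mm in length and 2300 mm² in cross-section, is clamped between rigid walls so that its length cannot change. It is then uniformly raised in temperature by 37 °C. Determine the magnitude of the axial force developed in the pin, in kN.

P ≈ 28.8 kN (compressive)

Full restraint means ε = 0, so the stress is σ = EαΔT = 31×10³ × 10.9×10⁻⁶ × 37 = 12.5 MPa.
P = AEαΔT = 2300 × 31×10³ × 10.9×10⁻⁶ × 37 = 28.76 kN (compressive).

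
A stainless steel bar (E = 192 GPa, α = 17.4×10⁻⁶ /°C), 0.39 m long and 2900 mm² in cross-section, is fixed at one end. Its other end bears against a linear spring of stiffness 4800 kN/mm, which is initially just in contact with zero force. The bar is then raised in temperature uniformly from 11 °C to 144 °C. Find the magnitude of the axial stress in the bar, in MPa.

The unrestrained thermal change is αΔT L = 17.4×10⁻⁶ × 133 × 390 = 0.9025 mm.
With a force P in the spring, the elastic change of the bar is PL/(AE) and that of the spring is P/k; compatibility requires their sum to equal δ_free.
P [ L/(AE) + 1/k ] = δ_free → P [ 390/(2900×192×10³) + 1/(4800×10³) ] = 0.9025.
P = 0.9025 / 9.088×10⁻⁷ = 993100 N.
σ = P/A = 993100/2900 = 342.5 MPa.

σ ≈ 342 MPa (compressive)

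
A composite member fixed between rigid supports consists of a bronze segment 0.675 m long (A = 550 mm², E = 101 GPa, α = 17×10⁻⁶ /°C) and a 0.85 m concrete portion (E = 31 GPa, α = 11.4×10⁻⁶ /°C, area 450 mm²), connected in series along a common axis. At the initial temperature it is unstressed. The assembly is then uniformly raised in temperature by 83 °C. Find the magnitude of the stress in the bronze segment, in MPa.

Free thermal expansion of the whole bar: Σ αᵢΔT Lᵢ = 17×10⁻⁶×83×675 + 11.4×10⁻⁶×83×850 = 1.757 mm.
The walls prevent any net length change, so an axial force P (same in every segment) develops. Compatibility: P · Σ Lᵢ/(AᵢEᵢ) = δ_free.
Σ Lᵢ/(AᵢEᵢ) = 675/(550×101×10³) + 850/(450×31×10³) = 7.308×10⁻⁵ mm/N.
Hence P = δ_free / Σ(L/AE) = 1.757/7.308×10⁻⁵ = 24.04 kN (compressive).
σ_{bronze} = P / A = 24040 / 550 = 43.7 MPa.

σ ≈ 43.7 MPa (compressive)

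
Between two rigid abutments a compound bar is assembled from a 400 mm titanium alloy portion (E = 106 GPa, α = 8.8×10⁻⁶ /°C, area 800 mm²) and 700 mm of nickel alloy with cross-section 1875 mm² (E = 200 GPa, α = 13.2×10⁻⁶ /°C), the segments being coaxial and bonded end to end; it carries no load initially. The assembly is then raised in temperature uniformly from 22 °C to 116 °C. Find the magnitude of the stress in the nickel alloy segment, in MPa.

σ ≈ 97.2 MPa (compressive)

With the walls removed the bar would change length by δ_free = Σ αᵢΔT Lᵢ = 8.8×10⁻⁶×94×400 + 13.2×10⁻⁶×94×700 = 1.199 mm.
The walls prevent any net length change, so an axial force P (same in every segment) develops. Compatibility: P · Σ Lᵢ/(AᵢEᵢ) = δ_free.
Σ Lᵢ/(AᵢEᵢ) = 400/(800×106×10³) + 700/(1875×200×10³) = 6.584×10⁻⁶ mm/N.
P = 1.199 / 6.584×10⁻⁶ = 182200 N = 182.2 kN, compressive.
σ_{nickel alloy} = P / A = 182200 / 1875 = 97.17 MPa.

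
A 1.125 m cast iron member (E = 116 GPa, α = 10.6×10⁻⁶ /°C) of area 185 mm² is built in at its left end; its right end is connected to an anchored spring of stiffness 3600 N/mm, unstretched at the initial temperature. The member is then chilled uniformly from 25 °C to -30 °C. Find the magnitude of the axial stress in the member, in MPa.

σ ≈ 10.7 MPa (tensile)

If the spring were absent the member would shorten by αΔT L = 10.6×10⁻⁶ × 55 × 1125 = 0.6559 mm.
With a force P in the spring, the elastic change of the member is PL/(AE) and that of the spring is P/k; compatibility requires their sum to equal δ_free.
P [ L/(AE) + 1/k ] = δ_free → P [ 1125/(185×116×10³) + 1/(3600) ] = 0.6559.
P = 0.6559 / 0.0003302 = 1986 N.
σ = P/A = 1986/185 = 10.74 MPa.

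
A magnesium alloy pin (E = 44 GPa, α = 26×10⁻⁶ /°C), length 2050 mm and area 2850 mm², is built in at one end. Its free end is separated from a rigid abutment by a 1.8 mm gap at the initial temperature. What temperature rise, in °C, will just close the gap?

Contact occurs when the free expansion equals the gap: αΔT L = 1.8 mm.
So ΔT = g/(αL) = 1.8/(26×10⁻⁶ × 2050) = 33.77 °C.

ΔT ≈ 33.8 °C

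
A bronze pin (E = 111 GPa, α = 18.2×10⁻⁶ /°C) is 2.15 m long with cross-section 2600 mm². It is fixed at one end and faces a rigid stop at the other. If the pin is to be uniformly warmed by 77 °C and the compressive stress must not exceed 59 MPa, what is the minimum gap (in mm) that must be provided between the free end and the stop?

With no wall the pin would lengthen by αΔT L = 18.2×10⁻⁶ × 77 × 2150 = 3.013 mm.
A stress of 59 MPa corresponds to the wall pushing the pin back by σL/E = 59×2150/(111×10³) = 1.143 mm.
So the gap has to take up the difference, g_min = δ_free − σL/E = 3.013 − 1.143 = 1.87 mm.

g ≈ 1.87 mm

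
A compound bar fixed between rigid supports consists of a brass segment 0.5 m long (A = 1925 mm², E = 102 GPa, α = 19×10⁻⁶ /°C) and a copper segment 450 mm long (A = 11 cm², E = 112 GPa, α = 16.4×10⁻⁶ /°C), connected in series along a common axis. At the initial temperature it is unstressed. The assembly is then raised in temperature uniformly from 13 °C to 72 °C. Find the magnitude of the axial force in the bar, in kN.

P ≈ 161 kN (compressive)

If the supports were absent, the total length change would be Σ αᵢΔT Lᵢ = 19×10⁻⁶×59×500 + 16.4×10⁻⁶×59×450 = 0.9959 mm.
Since the ends are fixed, an axial force P builds up, equal in every segment, with P · Σ Lᵢ/(AᵢEᵢ) = δ_free.
The series flexibility is Σ Lᵢ/(AᵢEᵢ) = 500/(1925×102×10³) + 450/(1100×112×10³) = 6.199×10⁻⁶ mm/N.
So P = 0.9959 / 6.199×10⁻⁶ = 160.7 kN, compressive.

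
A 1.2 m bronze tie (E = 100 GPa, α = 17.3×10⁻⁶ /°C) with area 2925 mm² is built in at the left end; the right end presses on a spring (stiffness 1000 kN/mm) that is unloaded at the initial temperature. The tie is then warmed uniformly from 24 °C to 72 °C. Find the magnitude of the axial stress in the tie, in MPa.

The unrestrained thermal change is αΔT L = 17.3×10⁻⁶ × 48 × 1200 = 0.9965 mm.
With a force P in the spring, the elastic change of the tie is PL/(AE) and that of the spring is P/k; compatibility requires their sum to equal δ_free.
So P = δ_free / [L/(AE) + 1/k] = 0.9965 / [ 1200/(2925×100×10³) + 1/(1000×10³) ].
P = 0.9965 / 5.103×10⁻⁶ = 195300 N.
σ = P/A = 195300/2925 = 66.77 MPa.

σ ≈ 66.8 MPa (compressive)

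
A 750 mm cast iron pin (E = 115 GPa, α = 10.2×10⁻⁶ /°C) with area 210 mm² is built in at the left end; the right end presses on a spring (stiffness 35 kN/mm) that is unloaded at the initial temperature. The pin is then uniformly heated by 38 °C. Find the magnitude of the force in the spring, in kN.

P ≈ 4.88 kN

The unrestrained thermal change is αΔT L = 10.2×10⁻⁶ × 38 × 750 = 0.2907 mm.
With a force P in the spring, the elastic change of the pin is PL/(AE) and that of the spring is P/k; compatibility requires their sum to equal δ_free.
P [ L/(AE) + 1/k ] = δ_free → P [ 750/(210×115×10³) + 1/(35×10³) ] = 0.2907.
P = 0.2907 / 5.963×10⁻⁵ = 4875 N.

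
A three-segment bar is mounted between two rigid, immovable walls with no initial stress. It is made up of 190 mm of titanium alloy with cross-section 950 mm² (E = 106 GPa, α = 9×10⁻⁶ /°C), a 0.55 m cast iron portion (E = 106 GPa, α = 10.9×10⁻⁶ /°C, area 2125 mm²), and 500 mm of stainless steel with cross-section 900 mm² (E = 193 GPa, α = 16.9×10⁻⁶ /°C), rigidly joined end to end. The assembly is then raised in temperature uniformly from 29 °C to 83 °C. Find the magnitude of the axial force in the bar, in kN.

Free thermal expansion of the whole bar: Σ αᵢΔT Lᵢ = 9×10⁻⁶×54×190 + 10.9×10⁻⁶×54×550 + 16.9×10⁻⁶×54×500 = 0.8724 mm.
The rigid supports impose zero overall length change; the single axial force P common to all segments must satisfy P Σ Lᵢ/(AᵢEᵢ) = δ_free.
Σ Lᵢ/(AᵢEᵢ) = 190/(950×106×10³) + 550/(2125×106×10³) + 500/(900×193×10³) = 7.207×10⁻⁶ mm/N.
Hence P = δ_free / Σ(L/AE) = 0.8724/7.207×10⁻⁶ = 121 kN (compressive).

P ≈ 121 kN (compressive)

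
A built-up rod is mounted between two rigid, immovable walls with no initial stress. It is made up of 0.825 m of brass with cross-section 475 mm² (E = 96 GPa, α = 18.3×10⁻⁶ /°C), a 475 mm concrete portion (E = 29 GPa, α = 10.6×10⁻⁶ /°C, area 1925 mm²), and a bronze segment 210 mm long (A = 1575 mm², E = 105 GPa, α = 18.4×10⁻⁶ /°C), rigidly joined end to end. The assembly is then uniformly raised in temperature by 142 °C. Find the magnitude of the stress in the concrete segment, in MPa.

If the supports were absent, the total length change would be Σ αᵢΔT Lᵢ = 18.3×10⁻⁶×142×825 + 10.6×10⁻⁶×142×475 + 18.4×10⁻⁶×142×210 = 3.408 mm.
The walls prevent any net length change, so an axial force P (same in every segment) develops. Compatibility: P · Σ Lᵢ/(AᵢEᵢ) = δ_free.
The series flexibility is Σ Lᵢ/(AᵢEᵢ) = 825/(475×96×10³) + 475/(1925×29×10³) + 210/(1575×105×10³) = 2.787×10⁻⁵ mm/N.
So P = 3.408 / 2.787×10⁻⁵ = 122.3 kN, compressive.
σ_{concrete} = P / A = 122300 / 1925 = 63.51 MPa.

σ ≈ 63.5 MPa (compressive)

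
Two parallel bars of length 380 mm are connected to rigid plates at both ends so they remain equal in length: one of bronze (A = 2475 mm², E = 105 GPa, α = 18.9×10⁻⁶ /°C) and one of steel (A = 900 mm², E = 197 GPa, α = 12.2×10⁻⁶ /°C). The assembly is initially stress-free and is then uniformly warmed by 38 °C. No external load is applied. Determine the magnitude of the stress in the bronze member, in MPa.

Equilibrium of a rigid end plate with no external load gives equal and opposite internal forces ±P in the two members. Since α_{bronze} > α_{steel}, heating drives the bronze into compression and the steel into tension.
Equating the net (thermal + elastic) strains gives |α₁ − α₂|·ΔT = P·[1/(A₁E₁) + 1/(A₂E₂)].
|α₁ − α₂|·ΔT = 6.7×10⁻⁶ × 38 = 0.0002546.
1/(A₁E₁) + 1/(A₂E₂) = 1/(2475×105×10³) + 1/(900×197×10³) = 9.488×10⁻⁹ N⁻¹.
So P = 0.0002546 / 9.488×10⁻⁹ = 26.83 kN.
σ_{bronze} = P/A₁ = 26830/2475 = 10.84 MPa, compressive.

σ ≈ 10.8 MPa (compressive)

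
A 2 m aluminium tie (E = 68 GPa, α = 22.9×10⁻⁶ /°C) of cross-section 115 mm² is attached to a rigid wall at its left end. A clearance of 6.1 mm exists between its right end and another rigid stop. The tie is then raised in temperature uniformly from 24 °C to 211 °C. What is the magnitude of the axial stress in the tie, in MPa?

If the wall were absent the tie would grow by αΔT L = 22.9×10⁻⁶ × 187 × 2000 = 8.565 mm.
The gap closes (δ_free > 6.1 mm) and the wall then resists a further 8.565 − 6.1 = 2.465 mm of expansion.
That suppressed elongation corresponds to σ = E·Δ/L = 68×10³ × 2.465/2000 = 83.8 MPa.

σ ≈ 83.8 MPa (compressive)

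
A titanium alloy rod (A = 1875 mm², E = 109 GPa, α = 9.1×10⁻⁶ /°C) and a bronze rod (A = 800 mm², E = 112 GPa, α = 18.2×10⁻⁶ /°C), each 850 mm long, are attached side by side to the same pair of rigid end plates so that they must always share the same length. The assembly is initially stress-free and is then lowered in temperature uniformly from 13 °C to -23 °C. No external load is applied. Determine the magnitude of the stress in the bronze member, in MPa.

Equilibrium of a rigid end plate with no external load gives equal and opposite internal forces ±P in the two members. Since α_{bronze} > α_{titanium alloy}, cooling drives the bronze into tension and the titanium alloy into compression.
Compatibility of the two members (thermal + elastic change equal): (α₁ − α₂)ΔT = P·[1/(A₁E₁) + 1/(A₂E₂)].
|α₁ − α₂|·ΔT = 9.1×10⁻⁶ × 36 = 0.0003276.
1/(A₁E₁) + 1/(A₂E₂) = 1/(1875×109×10³) + 1/(800×112×10³) = 1.605×10⁻⁸ N⁻¹.
P = 0.0003276 / 1.605×10⁻⁸ = 20410 N = 20.41 kN.
σ_{bronze} = P/A₂ = 20410/800 = 25.51 MPa, tensile.

σ ≈ 25.5 MPa (tensile)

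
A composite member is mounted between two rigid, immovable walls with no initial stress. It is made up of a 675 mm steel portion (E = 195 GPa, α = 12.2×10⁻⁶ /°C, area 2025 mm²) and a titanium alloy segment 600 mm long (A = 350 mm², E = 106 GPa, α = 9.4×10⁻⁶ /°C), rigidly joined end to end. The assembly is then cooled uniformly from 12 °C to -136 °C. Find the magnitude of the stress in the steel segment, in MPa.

Free thermal contraction of the whole bar: Σ αᵢΔT Lᵢ = 12.2×10⁻⁶×148×675 + 9.4×10⁻⁶×148×600 = 2.053 mm.
The rigid supports impose zero overall length change; the single axial force P common to all segments must satisfy P Σ Lᵢ/(AᵢEᵢ) = δ_free.
The series flexibility is Σ Lᵢ/(AᵢEᵢ) = 675/(2025×195×10³) + 600/(350×106×10³) = 1.788×10⁻⁵ mm/N.
P = 2.053 / 1.788×10⁻⁵ = 114800 N = 114.8 kN, tensile.
σ_{steel} = P / A = 114800 / 2025 = 56.71 MPa.

σ ≈ 56.7 MPa (tensile)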